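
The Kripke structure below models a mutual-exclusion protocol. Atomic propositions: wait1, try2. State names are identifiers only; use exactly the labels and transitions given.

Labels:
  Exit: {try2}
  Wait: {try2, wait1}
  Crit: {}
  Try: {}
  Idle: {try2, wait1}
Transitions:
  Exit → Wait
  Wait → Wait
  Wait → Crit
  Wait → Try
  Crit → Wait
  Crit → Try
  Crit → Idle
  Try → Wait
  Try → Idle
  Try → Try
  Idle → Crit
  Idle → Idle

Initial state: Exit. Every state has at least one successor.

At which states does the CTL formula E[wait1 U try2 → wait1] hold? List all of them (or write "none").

States satisfying wait1: {Wait, Idle}.
States satisfying try2 → wait1: {Wait, Crit, Try, Idle}.
States satisfying E[wait1 U try2 → wait1]: {Wait, Crit, Try, Idle}.

{Wait, Crit, Try, Idle}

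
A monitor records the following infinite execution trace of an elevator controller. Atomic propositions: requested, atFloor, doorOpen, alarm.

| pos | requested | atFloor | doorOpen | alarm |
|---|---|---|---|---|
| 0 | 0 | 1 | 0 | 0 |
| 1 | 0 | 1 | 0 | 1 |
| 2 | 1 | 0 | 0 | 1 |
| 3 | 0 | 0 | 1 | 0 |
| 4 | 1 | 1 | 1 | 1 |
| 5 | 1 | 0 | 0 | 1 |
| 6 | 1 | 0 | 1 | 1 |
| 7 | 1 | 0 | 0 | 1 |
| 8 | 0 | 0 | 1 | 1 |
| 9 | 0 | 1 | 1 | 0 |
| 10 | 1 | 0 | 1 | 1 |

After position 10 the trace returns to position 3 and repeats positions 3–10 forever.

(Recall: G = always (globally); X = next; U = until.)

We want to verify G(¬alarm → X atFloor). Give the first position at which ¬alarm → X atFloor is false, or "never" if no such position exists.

9

Check ¬alarm → X atFloor at each position in order: 0 ✓, 1 ✓, 2 ✓, 3 ✓, 4 ✓, 5 ✓, 6 ✓, 7 ✓, 8 ✓.
At position 9 the labels are {atFloor, doorOpen} and the next position 10 has {alarm, doorOpen, requested}, so ¬alarm → X atFloor is false there. This is the first violation.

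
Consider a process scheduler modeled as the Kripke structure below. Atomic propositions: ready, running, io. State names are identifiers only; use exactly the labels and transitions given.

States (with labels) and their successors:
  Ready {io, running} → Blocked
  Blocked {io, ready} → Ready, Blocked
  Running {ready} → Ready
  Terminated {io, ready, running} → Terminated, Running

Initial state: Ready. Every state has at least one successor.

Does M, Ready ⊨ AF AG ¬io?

Violated

States satisfying AG ¬io: ∅.
States satisfying AF AG ¬io: ∅.
There is a path from Ready along which AG ¬io never holds.
Ready ∉ Sat(AF AG ¬io).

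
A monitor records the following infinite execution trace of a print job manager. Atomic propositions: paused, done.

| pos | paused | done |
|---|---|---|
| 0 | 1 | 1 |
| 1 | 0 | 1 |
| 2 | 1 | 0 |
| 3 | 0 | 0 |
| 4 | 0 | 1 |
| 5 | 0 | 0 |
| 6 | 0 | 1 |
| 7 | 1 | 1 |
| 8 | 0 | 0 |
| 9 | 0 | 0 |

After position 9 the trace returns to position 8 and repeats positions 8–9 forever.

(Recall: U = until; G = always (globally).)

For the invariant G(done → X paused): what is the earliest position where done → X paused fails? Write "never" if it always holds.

At position 0 the labels are {done, paused} and the next position 1 has {done}, so done → X paused is false there. This is the first violation.

0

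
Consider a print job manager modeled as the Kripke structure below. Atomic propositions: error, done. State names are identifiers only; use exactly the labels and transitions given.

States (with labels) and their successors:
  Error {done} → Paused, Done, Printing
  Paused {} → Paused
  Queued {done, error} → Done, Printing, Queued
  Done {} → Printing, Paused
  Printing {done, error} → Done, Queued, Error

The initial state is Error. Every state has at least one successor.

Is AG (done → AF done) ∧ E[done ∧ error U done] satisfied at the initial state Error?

Yes

States satisfying done → AF done: {Error, Paused, Queued, Done, Printing}.
States satisfying AG (done → AF done): {Error, Paused, Queued, Done, Printing}.
States satisfying done ∧ error: {Queued, Printing}.
States satisfying done: {Error, Queued, Printing}.
States satisfying E[done ∧ error U done]: {Error, Queued, Printing}.
States satisfying AG (done → AF done) ∧ E[done ∧ error U done]: {Error, Queued, Printing}.
Error ∈ Sat(AG (done → AF done) ∧ E[done ∧ error U done]).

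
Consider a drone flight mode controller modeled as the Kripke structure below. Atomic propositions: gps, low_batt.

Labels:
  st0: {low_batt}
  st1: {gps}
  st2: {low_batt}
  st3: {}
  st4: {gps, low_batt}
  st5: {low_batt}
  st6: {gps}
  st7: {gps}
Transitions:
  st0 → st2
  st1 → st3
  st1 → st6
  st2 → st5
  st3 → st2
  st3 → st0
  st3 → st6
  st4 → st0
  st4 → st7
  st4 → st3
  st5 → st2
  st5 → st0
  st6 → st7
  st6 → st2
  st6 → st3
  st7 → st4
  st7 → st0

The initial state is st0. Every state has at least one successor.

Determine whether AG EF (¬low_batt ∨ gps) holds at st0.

States satisfying EF (¬low_batt ∨ gps): {st1, st3, st4, st6, st7}.
States satisfying AG EF (¬low_batt ∨ gps): ∅.
st0 is reachable from st0 and violates EF (¬low_batt ∨ gps), so AG fails at st0.
st0 ∉ Sat(AG EF (¬low_batt ∨ gps)).

No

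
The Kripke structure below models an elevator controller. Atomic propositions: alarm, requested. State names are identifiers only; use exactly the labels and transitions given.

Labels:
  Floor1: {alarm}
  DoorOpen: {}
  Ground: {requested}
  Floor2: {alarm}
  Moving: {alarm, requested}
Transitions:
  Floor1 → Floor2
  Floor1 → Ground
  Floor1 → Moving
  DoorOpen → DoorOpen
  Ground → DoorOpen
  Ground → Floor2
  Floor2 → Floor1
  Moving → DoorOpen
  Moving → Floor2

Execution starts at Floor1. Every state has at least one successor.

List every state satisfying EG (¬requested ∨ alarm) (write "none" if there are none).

States satisfying ¬requested ∨ alarm: {Floor1, DoorOpen, Floor2, Moving}.
States satisfying EG (¬requested ∨ alarm): {Floor1, DoorOpen, Floor2, Moving}.

{Floor1, DoorOpen, Floor2, Moving}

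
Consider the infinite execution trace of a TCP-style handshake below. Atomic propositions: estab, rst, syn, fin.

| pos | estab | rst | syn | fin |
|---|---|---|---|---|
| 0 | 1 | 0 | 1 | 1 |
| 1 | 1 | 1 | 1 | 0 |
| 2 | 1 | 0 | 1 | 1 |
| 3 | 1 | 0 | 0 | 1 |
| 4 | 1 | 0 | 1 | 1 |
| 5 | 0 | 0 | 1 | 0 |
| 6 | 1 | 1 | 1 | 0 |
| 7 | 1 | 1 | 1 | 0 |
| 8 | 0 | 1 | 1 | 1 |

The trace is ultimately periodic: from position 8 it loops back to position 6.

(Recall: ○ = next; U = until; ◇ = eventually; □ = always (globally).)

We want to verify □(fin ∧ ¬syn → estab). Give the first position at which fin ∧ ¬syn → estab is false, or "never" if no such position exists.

never

fin ∧ ¬syn → estab holds at every position 0..8, and those are all the positions the trace ever visits, so the invariant □(fin ∧ ¬syn → estab) is never violated.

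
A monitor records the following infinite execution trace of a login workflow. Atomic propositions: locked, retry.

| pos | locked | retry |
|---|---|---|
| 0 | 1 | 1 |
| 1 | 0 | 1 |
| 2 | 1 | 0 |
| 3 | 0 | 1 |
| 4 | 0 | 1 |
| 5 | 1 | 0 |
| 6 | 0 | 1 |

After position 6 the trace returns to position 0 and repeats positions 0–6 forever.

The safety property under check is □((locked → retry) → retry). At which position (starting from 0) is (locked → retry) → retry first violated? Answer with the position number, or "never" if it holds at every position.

(locked → retry) → retry holds at every position 0..6, and those are all the positions the trace ever visits, so the invariant □((locked → retry) → retry) is never violated.

never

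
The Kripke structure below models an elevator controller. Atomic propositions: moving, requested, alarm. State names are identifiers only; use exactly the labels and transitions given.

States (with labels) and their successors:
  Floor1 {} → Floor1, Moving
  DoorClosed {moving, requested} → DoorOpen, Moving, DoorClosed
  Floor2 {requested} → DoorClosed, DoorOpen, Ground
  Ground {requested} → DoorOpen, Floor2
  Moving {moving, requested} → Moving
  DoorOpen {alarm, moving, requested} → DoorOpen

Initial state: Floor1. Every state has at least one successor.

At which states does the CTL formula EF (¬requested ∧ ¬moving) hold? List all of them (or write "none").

States satisfying ¬requested ∧ ¬moving: {Floor1}.
States satisfying EF (¬requested ∧ ¬moving): {Floor1}.

{Floor1}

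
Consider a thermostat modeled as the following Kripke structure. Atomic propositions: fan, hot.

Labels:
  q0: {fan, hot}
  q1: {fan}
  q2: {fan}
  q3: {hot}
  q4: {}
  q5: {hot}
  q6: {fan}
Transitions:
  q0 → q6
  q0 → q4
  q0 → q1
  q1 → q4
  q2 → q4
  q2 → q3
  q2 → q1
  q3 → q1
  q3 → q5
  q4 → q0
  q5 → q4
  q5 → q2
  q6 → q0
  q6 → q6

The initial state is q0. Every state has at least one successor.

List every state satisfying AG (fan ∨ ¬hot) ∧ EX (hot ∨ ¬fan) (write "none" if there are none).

{q0, q1, q4, q6}

States satisfying fan ∨ ¬hot: {q0, q1, q2, q4, q6}.
States satisfying AG (fan ∨ ¬hot): {q0, q1, q4, q6}.
States satisfying hot ∨ ¬fan: {q0, q3, q4, q5}.
States satisfying EX (hot ∨ ¬fan): {q0, q1, q2, q3, q4, q5, q6}.
States satisfying AG (fan ∨ ¬hot) ∧ EX (hot ∨ ¬fan): {q0, q1, q4, q6}.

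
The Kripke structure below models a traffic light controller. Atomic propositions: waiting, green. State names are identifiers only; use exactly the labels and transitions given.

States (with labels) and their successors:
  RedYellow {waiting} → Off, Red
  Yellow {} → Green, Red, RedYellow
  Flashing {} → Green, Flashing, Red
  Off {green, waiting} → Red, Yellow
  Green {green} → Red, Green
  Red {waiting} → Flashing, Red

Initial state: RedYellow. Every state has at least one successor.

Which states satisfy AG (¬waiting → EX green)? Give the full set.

States satisfying ¬waiting → EX green: {RedYellow, Yellow, Flashing, Off, Green, Red}.
States satisfying AG (¬waiting → EX green): {RedYellow, Yellow, Flashing, Off, Green, Red}.

{RedYellow, Yellow, Flashing, Off, Green, Red}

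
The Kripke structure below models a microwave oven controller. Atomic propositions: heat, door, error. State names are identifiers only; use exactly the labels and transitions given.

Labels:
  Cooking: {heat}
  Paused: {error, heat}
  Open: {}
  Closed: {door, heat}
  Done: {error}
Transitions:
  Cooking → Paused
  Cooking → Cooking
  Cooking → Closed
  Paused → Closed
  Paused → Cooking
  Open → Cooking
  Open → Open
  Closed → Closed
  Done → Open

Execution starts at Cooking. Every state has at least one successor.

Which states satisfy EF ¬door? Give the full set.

{Cooking, Paused, Open, Done}

States satisfying ¬door: {Cooking, Paused, Open, Done}.
States satisfying EF ¬door: {Cooking, Paused, Open, Done}.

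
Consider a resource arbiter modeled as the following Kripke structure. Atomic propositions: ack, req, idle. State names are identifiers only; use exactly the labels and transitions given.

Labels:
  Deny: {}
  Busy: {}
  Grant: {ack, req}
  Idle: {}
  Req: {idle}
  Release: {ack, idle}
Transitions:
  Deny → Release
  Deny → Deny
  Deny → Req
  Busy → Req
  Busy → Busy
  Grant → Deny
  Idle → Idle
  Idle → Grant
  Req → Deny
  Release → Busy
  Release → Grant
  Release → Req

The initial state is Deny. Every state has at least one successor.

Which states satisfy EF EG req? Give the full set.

none

States satisfying EG req: ∅.
States satisfying EF EG req: ∅.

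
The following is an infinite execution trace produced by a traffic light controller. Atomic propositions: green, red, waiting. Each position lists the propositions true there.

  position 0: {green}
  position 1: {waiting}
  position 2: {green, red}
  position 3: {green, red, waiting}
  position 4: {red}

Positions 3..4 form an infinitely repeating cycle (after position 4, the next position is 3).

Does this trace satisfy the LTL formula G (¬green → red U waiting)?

Holds

¬green → red U waiting holds at every position 0..4, and those are all positions ever visited, so G (¬green → red U waiting) holds.
Positions where ¬green holds: 1, 4.
Check red U waiting at each: 1→ok, 4→ok.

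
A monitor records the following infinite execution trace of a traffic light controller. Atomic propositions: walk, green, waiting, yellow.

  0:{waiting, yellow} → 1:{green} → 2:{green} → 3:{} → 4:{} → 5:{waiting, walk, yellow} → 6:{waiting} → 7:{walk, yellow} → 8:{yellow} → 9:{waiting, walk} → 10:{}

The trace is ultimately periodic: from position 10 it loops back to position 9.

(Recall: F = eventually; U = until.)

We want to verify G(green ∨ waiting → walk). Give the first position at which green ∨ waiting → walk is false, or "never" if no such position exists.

At position 0 the labels are {waiting, yellow}, so green ∨ waiting → walk is false there. This is the first violation.

0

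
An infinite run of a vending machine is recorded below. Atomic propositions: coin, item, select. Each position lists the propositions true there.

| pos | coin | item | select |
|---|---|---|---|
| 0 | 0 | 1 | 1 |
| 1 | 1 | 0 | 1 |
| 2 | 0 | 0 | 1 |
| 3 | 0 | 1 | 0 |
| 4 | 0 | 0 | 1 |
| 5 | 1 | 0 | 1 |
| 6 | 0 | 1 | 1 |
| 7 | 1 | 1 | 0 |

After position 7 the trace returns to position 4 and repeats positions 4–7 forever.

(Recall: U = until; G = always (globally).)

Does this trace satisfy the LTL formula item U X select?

Walking from position 0: X select first holds at position 0, and item holds at every earlier position along the way, so item U X select holds.

Holds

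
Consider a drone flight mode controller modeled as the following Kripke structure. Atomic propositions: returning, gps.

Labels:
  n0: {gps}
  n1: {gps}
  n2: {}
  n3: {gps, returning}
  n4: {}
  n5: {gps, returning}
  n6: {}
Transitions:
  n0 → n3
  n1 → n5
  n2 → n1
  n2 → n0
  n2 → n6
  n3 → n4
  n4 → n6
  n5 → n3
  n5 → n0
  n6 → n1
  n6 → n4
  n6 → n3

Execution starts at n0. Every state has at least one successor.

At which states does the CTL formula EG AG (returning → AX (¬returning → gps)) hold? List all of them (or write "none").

States satisfying AG (returning → AX (¬returning → gps)): ∅.
States satisfying EG AG (returning → AX (¬returning → gps)): ∅.

none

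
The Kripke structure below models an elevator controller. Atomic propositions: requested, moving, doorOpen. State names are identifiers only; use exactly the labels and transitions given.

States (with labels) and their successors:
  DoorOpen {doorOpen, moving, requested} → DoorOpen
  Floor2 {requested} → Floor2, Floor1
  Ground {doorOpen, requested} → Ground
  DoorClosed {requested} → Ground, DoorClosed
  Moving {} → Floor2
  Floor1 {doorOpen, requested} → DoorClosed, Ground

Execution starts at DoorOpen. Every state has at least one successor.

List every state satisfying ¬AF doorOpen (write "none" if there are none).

{Floor2, DoorClosed, Moving}

States satisfying doorOpen: {DoorOpen, Ground, Floor1}.
States satisfying AF doorOpen: {DoorOpen, Ground, Floor1}.
States satisfying ¬AF doorOpen: {Floor2, DoorClosed, Moving}.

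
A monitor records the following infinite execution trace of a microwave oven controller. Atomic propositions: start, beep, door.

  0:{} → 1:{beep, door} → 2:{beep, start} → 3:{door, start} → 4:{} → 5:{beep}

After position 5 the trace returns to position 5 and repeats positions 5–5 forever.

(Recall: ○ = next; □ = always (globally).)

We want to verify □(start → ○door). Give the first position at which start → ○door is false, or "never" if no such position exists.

Check start → ○door at each position in order: 0 ✓, 1 ✓, 2 ✓.
At position 3 the labels are {door, start} and the next position 4 has {}, so start → ○door is false there. This is the first violation.

3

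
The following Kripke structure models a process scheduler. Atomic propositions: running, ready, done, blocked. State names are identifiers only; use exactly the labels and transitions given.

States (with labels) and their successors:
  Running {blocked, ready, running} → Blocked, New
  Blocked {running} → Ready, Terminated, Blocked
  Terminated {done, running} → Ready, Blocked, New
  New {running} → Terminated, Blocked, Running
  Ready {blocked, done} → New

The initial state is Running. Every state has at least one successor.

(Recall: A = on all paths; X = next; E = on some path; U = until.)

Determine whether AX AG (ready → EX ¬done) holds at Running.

States satisfying AG (ready → EX ¬done): {Running, Blocked, Terminated, New, Ready}.
States satisfying AX AG (ready → EX ¬done): {Running, Blocked, Terminated, New, Ready}.
Running ∈ Sat(AX AG (ready → EX ¬done)).

Holds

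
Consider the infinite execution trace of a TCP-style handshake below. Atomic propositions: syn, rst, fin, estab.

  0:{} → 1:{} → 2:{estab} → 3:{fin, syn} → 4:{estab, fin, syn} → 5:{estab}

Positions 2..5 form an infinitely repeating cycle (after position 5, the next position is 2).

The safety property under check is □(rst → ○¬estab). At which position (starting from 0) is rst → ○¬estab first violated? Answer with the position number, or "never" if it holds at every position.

never

rst → ○¬estab holds at every position 0..5, and those are all the positions the trace ever visits, so the invariant □(rst → ○¬estab) is never violated.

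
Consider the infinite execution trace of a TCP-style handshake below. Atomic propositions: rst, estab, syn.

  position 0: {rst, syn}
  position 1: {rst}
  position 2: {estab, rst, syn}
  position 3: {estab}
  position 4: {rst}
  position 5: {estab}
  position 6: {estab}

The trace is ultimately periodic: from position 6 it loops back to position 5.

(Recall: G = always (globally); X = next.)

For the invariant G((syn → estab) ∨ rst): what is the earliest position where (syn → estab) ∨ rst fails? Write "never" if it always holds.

(syn → estab) ∨ rst holds at every position 0..6, and those are all the positions the trace ever visits, so the invariant G((syn → estab) ∨ rst) is never violated.

never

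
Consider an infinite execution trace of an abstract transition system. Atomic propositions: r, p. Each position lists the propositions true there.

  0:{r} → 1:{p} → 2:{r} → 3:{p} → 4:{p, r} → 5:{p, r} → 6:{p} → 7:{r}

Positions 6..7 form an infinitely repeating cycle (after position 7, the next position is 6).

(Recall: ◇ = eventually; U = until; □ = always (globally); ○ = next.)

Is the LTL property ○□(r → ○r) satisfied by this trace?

The position after 0 is 1; □(r → ○r) is false there.

Violated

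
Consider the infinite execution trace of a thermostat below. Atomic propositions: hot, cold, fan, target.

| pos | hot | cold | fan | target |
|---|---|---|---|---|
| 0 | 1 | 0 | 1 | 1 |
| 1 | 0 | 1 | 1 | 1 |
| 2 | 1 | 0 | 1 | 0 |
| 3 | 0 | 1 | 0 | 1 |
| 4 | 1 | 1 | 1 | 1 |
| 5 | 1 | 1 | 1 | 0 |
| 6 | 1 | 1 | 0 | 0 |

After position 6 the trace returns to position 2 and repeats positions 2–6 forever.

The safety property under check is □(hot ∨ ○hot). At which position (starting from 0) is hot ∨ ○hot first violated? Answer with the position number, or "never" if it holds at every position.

hot ∨ ○hot holds at every position 0..6, and those are all the positions the trace ever visits, so the invariant □(hot ∨ ○hot) is never violated.

never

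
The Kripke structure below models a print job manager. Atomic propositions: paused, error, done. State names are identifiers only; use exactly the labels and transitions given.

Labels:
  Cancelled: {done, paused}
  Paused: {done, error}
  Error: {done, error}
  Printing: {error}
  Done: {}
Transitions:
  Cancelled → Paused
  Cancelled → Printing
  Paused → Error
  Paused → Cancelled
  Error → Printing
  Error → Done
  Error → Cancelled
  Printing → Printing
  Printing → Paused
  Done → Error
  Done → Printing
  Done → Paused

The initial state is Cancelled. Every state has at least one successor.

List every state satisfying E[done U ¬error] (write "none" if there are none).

{Cancelled, Paused, Error, Done}

States satisfying done: {Cancelled, Paused, Error}.
States satisfying ¬error: {Cancelled, Done}.
States satisfying E[done U ¬error]: {Cancelled, Paused, Error, Done}.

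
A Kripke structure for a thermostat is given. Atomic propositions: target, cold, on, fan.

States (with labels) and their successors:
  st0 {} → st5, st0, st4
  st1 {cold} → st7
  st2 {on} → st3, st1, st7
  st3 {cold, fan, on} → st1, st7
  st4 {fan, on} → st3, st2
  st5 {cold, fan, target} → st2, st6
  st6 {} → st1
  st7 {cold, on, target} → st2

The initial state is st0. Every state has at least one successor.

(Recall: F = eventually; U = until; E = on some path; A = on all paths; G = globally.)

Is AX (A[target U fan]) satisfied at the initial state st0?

States satisfying A[target U fan]: {st3, st4, st5}.
States satisfying AX (A[target U fan]): ∅.
st0 ∉ Sat(AX (A[target U fan])).

Violated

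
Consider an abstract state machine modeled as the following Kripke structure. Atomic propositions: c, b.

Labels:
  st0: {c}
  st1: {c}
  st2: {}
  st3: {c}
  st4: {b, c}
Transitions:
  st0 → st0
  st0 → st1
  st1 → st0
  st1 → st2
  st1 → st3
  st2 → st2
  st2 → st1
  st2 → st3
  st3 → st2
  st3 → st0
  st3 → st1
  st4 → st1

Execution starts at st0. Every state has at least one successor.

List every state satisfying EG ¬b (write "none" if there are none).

{st0, st1, st2, st3}

States satisfying ¬b: {st0, st1, st2, st3}.
States satisfying EG ¬b: {st0, st1, st2, st3}.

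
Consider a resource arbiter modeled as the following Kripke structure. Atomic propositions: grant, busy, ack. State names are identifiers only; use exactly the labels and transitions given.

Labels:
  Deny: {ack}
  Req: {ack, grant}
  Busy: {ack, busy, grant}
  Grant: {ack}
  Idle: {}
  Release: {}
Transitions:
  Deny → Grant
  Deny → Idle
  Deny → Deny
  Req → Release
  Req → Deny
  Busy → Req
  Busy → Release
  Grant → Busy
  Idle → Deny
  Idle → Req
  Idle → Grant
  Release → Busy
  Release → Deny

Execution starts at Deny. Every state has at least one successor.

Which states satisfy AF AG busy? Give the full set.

none

States satisfying AG busy: ∅.
States satisfying AF AG busy: ∅.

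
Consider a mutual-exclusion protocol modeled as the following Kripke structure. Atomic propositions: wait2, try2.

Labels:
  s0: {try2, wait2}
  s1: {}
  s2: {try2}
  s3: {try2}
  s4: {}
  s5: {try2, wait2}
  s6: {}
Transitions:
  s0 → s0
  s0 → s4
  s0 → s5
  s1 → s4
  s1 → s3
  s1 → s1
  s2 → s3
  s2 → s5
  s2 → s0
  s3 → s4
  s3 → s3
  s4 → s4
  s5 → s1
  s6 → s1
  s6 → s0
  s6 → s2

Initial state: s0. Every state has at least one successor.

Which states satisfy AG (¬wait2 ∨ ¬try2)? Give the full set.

{s1, s3, s4}

States satisfying ¬wait2 ∨ ¬try2: {s1, s2, s3, s4, s6}.
States satisfying AG (¬wait2 ∨ ¬try2): {s1, s3, s4}.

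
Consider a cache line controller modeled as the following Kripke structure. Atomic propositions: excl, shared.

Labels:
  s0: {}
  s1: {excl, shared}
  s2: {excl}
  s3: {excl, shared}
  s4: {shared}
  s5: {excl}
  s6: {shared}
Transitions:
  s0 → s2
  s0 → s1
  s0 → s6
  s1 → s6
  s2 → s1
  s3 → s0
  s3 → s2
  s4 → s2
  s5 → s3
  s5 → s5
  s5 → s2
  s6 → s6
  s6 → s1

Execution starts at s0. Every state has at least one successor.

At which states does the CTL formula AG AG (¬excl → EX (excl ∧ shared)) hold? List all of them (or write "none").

States satisfying AG (¬excl → EX (excl ∧ shared)): {s0, s1, s2, s3, s5, s6}.
States satisfying AG AG (¬excl → EX (excl ∧ shared)): {s0, s1, s2, s3, s5, s6}.

{s0, s1, s2, s3, s5, s6}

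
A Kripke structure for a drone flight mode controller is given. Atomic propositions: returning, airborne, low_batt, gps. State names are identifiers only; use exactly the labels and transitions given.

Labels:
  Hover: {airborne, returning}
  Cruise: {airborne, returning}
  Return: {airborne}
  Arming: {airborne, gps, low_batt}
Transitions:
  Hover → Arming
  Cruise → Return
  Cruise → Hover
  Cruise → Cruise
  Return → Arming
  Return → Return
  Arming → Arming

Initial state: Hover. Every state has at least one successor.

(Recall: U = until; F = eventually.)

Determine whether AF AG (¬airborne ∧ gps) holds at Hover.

States satisfying AG (¬airborne ∧ gps): ∅.
States satisfying AF AG (¬airborne ∧ gps): ∅.
There is a path from Hover along which AG (¬airborne ∧ gps) never holds.
Hover ∉ Sat(AF AG (¬airborne ∧ gps)).

No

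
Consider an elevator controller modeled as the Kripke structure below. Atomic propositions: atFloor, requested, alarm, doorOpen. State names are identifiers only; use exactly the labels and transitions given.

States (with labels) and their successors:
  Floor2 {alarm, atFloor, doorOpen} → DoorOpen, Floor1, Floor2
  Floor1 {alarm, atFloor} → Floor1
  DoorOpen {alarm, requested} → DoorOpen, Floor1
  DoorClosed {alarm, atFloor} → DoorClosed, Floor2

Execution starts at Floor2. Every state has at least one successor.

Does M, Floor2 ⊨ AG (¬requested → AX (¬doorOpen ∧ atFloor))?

Does not hold

States satisfying ¬requested → AX (¬doorOpen ∧ atFloor): {Floor1, DoorOpen}.
States satisfying AG (¬requested → AX (¬doorOpen ∧ atFloor)): {Floor1, DoorOpen}.
Floor2 is reachable from Floor2 and violates ¬requested → AX (¬doorOpen ∧ atFloor), so AG fails at Floor2.
Floor2 ∉ Sat(AG (¬requested → AX (¬doorOpen ∧ atFloor))).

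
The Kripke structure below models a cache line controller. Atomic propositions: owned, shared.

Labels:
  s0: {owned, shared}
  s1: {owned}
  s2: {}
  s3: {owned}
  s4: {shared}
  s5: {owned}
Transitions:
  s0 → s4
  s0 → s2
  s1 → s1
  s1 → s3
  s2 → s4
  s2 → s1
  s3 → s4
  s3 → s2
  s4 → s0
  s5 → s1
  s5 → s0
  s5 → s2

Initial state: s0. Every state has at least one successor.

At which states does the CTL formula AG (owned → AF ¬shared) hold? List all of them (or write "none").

States satisfying owned → AF ¬shared: {s1, s2, s3, s4, s5}.
States satisfying AG (owned → AF ¬shared): ∅.

none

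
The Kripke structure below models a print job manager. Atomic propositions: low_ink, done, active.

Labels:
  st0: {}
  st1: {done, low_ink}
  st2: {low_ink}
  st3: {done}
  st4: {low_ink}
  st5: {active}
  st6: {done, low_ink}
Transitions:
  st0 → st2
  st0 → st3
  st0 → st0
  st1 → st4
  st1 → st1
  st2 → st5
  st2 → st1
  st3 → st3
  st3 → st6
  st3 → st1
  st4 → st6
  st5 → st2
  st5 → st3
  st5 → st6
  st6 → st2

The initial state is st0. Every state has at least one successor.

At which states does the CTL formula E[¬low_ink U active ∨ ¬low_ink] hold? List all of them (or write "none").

States satisfying ¬low_ink: {st0, st3, st5}.
States satisfying active ∨ ¬low_ink: {st0, st3, st5}.
States satisfying E[¬low_ink U active ∨ ¬low_ink]: {st0, st3, st5}.

{st0, st3, st5}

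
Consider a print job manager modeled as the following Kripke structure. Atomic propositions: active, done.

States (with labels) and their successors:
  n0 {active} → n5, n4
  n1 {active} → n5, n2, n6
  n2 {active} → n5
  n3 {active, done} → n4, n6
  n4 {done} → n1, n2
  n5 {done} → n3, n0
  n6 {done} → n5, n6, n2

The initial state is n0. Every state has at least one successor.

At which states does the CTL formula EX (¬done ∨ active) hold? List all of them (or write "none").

States satisfying ¬done ∨ active: {n0, n1, n2, n3}.
States satisfying EX (¬done ∨ active): {n1, n4, n5, n6}.

{n1, n4, n5, n6}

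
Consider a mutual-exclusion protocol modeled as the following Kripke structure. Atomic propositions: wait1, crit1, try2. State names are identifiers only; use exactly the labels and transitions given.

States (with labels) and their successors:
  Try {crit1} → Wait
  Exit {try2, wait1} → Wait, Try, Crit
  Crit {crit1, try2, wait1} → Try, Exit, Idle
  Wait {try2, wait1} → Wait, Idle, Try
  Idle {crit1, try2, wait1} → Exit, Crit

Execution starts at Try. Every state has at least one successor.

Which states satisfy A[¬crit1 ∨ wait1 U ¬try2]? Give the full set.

{Try}

States satisfying ¬crit1 ∨ wait1: {Exit, Crit, Wait, Idle}.
States satisfying ¬try2: {Try}.
States satisfying A[¬crit1 ∨ wait1 U ¬try2]: {Try}.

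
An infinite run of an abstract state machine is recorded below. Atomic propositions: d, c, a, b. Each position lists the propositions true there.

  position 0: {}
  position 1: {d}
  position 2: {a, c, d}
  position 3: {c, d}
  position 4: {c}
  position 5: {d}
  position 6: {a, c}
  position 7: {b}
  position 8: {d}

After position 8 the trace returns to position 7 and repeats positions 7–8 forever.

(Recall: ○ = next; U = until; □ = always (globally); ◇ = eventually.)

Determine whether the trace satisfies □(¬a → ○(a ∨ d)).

Violated

¬a → ○(a ∨ d) must hold at every position from 0 onward. It fails at position 3, so □(¬a → ○(a ∨ d)) is false.
Positions where ¬a holds: 0, 1, 3, 4, 5, 7, 8.
Check ○(a ∨ d) at each: 0→ok, 1→ok, 3→fails, 4→ok, 5→ok, 7→ok, 8→fails.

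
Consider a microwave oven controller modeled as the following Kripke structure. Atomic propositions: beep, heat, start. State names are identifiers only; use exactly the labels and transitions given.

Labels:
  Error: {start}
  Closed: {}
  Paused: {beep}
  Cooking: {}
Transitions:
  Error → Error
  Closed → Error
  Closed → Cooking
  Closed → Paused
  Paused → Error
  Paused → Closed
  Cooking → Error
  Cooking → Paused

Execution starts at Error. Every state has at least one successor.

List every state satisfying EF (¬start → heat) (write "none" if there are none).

{Error, Closed, Paused, Cooking}

States satisfying ¬start → heat: {Error}.
States satisfying EF (¬start → heat): {Error, Closed, Paused, Cooking}.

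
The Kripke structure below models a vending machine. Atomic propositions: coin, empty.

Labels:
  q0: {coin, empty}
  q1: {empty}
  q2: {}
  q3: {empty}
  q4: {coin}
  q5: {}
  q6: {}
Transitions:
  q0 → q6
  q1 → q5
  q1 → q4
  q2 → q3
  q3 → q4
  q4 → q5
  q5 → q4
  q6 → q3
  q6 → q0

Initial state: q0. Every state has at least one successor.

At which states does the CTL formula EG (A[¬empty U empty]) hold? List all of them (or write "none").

{q0, q6}

States satisfying A[¬empty U empty]: {q0, q1, q2, q3, q6}.
States satisfying EG (A[¬empty U empty]): {q0, q6}.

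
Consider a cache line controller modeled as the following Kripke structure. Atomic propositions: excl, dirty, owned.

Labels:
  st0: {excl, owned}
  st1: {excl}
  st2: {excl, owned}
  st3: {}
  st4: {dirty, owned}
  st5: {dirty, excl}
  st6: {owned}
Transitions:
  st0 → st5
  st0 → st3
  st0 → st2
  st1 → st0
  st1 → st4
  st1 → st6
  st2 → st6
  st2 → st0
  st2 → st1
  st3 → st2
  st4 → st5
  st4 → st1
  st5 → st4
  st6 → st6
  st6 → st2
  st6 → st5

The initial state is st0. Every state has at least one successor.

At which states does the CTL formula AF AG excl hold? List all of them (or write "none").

none

States satisfying AG excl: ∅.
States satisfying AF AG excl: ∅.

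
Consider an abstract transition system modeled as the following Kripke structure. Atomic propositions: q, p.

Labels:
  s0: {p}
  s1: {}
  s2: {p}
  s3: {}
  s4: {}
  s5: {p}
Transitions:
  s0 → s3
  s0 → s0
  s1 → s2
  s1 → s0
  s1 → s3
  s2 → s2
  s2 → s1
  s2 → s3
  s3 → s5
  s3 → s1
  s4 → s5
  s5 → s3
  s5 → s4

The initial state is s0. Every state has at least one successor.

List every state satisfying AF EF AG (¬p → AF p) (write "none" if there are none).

none

States satisfying EF AG (¬p → AF p): ∅.
States satisfying AF EF AG (¬p → AF p): ∅.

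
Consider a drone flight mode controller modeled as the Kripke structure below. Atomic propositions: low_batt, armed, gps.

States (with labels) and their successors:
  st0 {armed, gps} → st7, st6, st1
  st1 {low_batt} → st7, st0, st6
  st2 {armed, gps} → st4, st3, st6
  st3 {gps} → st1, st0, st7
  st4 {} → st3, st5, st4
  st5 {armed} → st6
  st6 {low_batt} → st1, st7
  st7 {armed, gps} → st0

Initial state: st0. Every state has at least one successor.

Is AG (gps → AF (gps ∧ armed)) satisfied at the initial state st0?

States satisfying gps → AF (gps ∧ armed): {st0, st1, st2, st4, st5, st6, st7}.
States satisfying AG (gps → AF (gps ∧ armed)): {st0, st1, st5, st6, st7}.
Every state reachable from st0 satisfies gps → AF (gps ∧ armed).
st0 ∈ Sat(AG (gps → AF (gps ∧ armed))).

Holds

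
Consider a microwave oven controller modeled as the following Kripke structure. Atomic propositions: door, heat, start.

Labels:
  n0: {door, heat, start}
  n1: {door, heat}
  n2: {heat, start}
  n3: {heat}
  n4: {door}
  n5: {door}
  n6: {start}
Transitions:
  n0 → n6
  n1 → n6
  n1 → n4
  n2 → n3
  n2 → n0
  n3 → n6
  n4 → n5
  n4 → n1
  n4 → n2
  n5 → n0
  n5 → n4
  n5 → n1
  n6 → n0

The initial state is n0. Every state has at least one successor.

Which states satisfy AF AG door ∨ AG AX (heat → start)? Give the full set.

{n0, n3, n6}

States satisfying AG door: ∅.
States satisfying AF AG door: ∅.
States satisfying AX (heat → start): {n0, n1, n3, n6}.
States satisfying AG AX (heat → start): {n0, n3, n6}.
States satisfying AF AG door ∨ AG AX (heat → start): {n0, n3, n6}.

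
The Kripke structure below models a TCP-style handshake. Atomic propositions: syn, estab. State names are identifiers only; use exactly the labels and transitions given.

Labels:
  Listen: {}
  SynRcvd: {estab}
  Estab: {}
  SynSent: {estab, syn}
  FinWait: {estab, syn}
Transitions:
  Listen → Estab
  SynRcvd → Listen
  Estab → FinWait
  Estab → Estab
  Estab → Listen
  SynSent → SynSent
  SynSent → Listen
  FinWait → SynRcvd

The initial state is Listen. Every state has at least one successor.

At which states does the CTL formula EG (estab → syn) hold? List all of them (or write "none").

States satisfying estab → syn: {Listen, Estab, SynSent, FinWait}.
States satisfying EG (estab → syn): {Listen, Estab, SynSent}.

{Listen, Estab, SynSent}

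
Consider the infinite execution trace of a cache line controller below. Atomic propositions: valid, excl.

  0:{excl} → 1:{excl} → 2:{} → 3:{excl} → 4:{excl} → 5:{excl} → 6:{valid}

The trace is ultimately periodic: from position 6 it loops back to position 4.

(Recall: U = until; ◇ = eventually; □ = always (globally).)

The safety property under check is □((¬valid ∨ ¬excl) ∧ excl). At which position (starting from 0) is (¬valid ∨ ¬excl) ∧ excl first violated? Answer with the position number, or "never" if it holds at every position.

Check (¬valid ∨ ¬excl) ∧ excl at each position in order: 0 ✓, 1 ✓.
At position 2 the labels are {}, so (¬valid ∨ ¬excl) ∧ excl is false there. This is the first violation.

2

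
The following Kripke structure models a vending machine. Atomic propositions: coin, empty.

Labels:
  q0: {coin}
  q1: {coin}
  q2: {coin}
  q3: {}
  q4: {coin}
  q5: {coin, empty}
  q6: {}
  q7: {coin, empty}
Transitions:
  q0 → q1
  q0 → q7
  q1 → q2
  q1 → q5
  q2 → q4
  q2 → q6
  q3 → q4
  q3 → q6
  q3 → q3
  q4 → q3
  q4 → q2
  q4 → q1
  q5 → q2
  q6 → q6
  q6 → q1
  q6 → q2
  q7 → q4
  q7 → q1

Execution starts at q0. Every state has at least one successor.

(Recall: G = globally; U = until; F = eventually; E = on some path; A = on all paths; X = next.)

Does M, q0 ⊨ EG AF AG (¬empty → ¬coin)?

States satisfying AF AG (¬empty → ¬coin): ∅.
States satisfying EG AF AG (¬empty → ¬coin): ∅.
No suitable path/successor from q0 witnesses the formula.
q0 ∉ Sat(EG AF AG (¬empty → ¬coin)).

No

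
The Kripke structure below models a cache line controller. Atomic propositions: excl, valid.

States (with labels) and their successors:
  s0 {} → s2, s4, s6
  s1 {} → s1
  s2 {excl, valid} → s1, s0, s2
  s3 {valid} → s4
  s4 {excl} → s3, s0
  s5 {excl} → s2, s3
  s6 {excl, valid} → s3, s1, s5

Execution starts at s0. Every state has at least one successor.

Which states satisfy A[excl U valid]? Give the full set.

{s2, s3, s5, s6}

States satisfying excl: {s2, s4, s5, s6}.
States satisfying valid: {s2, s3, s6}.
States satisfying A[excl U valid]: {s2, s3, s5, s6}.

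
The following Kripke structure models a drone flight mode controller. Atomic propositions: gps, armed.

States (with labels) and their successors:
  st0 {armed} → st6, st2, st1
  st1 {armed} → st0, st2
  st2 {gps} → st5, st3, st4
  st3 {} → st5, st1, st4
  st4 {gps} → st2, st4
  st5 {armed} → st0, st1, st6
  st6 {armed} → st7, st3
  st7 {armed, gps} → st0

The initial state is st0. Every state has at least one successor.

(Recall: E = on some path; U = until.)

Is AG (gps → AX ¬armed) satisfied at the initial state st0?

States satisfying gps → AX ¬armed: {st0, st1, st3, st4, st5, st6}.
States satisfying AG (gps → AX ¬armed): ∅.
st2 is reachable from st0 and violates gps → AX ¬armed, so AG fails at st0.
st0 ∉ Sat(AG (gps → AX ¬armed)).

Does not hold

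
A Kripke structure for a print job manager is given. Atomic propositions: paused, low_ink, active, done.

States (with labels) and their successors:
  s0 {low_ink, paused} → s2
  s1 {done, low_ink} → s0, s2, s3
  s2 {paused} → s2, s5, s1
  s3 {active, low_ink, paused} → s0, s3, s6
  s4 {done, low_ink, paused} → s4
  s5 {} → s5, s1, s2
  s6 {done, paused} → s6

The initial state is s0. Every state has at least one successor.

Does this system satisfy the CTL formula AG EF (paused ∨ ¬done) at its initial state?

Yes

States satisfying EF (paused ∨ ¬done): {s0, s1, s2, s3, s4, s5, s6}.
States satisfying AG EF (paused ∨ ¬done): {s0, s1, s2, s3, s4, s5, s6}.
Every state reachable from s0 satisfies EF (paused ∨ ¬done).
s0 ∈ Sat(AG EF (paused ∨ ¬done)).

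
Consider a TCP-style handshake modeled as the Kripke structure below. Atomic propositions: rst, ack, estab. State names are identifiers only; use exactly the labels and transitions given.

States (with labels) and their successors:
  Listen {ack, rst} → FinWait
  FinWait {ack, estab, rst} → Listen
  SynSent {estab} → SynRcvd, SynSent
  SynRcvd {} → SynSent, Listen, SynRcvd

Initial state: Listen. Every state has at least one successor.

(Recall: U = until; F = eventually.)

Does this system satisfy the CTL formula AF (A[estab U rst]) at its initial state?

Yes

States satisfying A[estab U rst]: {Listen, FinWait}.
States satisfying AF (A[estab U rst]): {Listen, FinWait}.
Listen ∈ Sat(AF (A[estab U rst])).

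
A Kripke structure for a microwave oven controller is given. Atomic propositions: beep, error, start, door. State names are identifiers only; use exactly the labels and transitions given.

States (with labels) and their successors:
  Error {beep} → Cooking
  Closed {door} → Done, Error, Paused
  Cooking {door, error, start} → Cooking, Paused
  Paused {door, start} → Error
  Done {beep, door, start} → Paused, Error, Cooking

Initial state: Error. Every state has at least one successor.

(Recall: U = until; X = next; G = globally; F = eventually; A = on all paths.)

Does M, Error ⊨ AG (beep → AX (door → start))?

States satisfying beep → AX (door → start): {Error, Closed, Cooking, Paused, Done}.
States satisfying AG (beep → AX (door → start)): {Error, Closed, Cooking, Paused, Done}.
Every state reachable from Error satisfies beep → AX (door → start).
Error ∈ Sat(AG (beep → AX (door → start))).

Yes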